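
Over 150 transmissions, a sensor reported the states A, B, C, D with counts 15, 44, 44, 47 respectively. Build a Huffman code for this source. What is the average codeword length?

2 bits/symbol

Probabilities are the counts divided by 150.
Repeatedly combine the two least-probable nodes; the expected code length is the sum of the merged weights.
merge 1/10 + 22/75 → 59/150
merge 22/75 + 47/150 → 91/150
merge 59/150 + 91/150 → 1
L = 59/150 + 91/150 + 1 = 2 bits/symbol.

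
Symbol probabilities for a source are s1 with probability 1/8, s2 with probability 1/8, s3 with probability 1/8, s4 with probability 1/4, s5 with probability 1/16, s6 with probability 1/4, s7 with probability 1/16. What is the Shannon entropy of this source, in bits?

2.625 bits

Each probability is a power of 1/2, so log₂(1/p) is an integer.
H = Σ p·log₂(1/p) = 1/8·3 + 1/8·3 + 1/8·3 + 1/4·2 + 1/16·4 + 1/4·2 + 1/16·4 = 2.625 bits.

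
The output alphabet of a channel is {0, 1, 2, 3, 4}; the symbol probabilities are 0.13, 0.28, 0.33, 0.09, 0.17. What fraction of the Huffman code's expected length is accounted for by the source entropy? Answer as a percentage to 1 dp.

Entropy H = −Σ p log₂ p ≈ 2.1719 bits.
Huffman merges: 9/100+13/100→11/50; 17/100+11/50→39/100; 7/25+33/100→61/100; 39/100+61/100→1. L = 111/50 ≈ 2.2200.
Efficiency = H/L = 2.1719/2.2200 = 97.8%.

97.8%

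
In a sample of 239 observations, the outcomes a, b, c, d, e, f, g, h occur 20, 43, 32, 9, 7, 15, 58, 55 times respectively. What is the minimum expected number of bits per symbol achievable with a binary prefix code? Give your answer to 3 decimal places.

2.724 bits/symbol

Probabilities are the counts divided by 239.
Repeatedly combine the two least-probable nodes; the expected code length is the sum of the merged weights.
merge 7/239 + 9/239 → 16/239
merge 15/239 + 16/239 → 31/239
merge 20/239 + 31/239 → 51/239
merge 32/239 + 43/239 → 75/239
merge 51/239 + 55/239 → 106/239
merge 58/239 + 75/239 → 133/239
merge 106/239 + 133/239 → 1
L = 16/239 + 31/239 + 51/239 + 75/239 + 106/239 + 133/239 + 1 = 651/239 ≈ 2.724 bits/symbol.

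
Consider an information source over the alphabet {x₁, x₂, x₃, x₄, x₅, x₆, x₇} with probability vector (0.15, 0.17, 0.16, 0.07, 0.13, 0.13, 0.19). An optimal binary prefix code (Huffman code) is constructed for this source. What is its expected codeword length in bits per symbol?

Repeatedly combine the two least-probable nodes; the expected code length is the sum of the merged weights.
merge 7/100 + 13/100 → 1/5
merge 13/100 + 3/20 → 7/25
merge 4/25 + 17/100 → 33/100
merge 19/100 + 1/5 → 39/100
merge 7/25 + 33/100 → 61/100
merge 39/100 + 61/100 → 1
L = 1/5 + 7/25 + 33/100 + 39/100 + 61/100 + 1 = 281/100 = 2.81 bits/symbol.

2.81 bits/symbol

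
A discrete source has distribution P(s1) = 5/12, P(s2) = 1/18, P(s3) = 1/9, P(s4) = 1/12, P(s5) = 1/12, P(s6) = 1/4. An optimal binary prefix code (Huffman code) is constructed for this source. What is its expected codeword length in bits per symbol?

Repeatedly combine the two least-probable nodes; the expected code length is the sum of the merged weights.
merge 1/18 + 1/12 → 5/36
merge 1/12 + 1/9 → 7/36
merge 5/36 + 7/36 → 1/3
merge 1/4 + 1/3 → 7/12
merge 5/12 + 7/12 → 1
L = 5/36 + 7/36 + 1/3 + 7/12 + 1 = 9/4 = 2.25 bits/symbol.

2.25 bits/symbol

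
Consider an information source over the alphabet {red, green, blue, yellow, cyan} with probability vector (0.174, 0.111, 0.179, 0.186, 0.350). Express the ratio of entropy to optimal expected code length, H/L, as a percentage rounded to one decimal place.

97.0%

Entropy H = −Σ p log₂ p ≈ 2.2167 bits.
Huffman merges: 111/1000+87/500→57/200; 179/1000+93/500→73/200; 57/200+7/20→127/200; 73/200+127/200→1. L = 457/200 ≈ 2.2850.
Efficiency = H/L = 2.2167/2.2850 = 97.0%.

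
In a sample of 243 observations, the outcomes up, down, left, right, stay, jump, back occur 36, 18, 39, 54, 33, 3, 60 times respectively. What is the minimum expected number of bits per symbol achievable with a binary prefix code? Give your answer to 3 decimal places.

2.617 bits/symbol

Probabilities are the counts divided by 243.
Repeatedly combine the two least-probable nodes; the expected code length is the sum of the merged weights.
merge 1/81 + 2/27 → 7/81
merge 7/81 + 11/81 → 2/9
merge 4/27 + 13/81 → 25/81
merge 2/9 + 2/9 → 4/9
merge 20/81 + 25/81 → 5/9
merge 4/9 + 5/9 → 1
L = 7/81 + 2/9 + 25/81 + 4/9 + 5/9 + 1 = 212/81 ≈ 2.617 bits/symbol.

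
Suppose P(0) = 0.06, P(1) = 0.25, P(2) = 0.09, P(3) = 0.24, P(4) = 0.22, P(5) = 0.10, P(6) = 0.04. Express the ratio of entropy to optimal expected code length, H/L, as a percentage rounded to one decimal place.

98.8%

Entropy H = −Σ p log₂ p ≈ 2.5488 bits.
Huffman merges: 1/25+3/50→1/10; 9/100+1/10→19/100; 1/10+19/100→29/100; 11/50+6/25→23/50; 1/4+29/100→27/50; 23/50+27/50→1. L = 129/50 ≈ 2.5800.
Efficiency = H/L = 2.5488/2.5800 = 98.8%.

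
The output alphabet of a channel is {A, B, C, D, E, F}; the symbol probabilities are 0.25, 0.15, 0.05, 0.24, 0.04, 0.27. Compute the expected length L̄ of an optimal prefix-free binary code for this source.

2.33 bits/symbol

Repeatedly combine the two least-probable nodes; the expected code length is the sum of the merged weights.
merge 1/25 + 1/20 → 9/100
merge 9/100 + 3/20 → 6/25
merge 6/25 + 6/25 → 12/25
merge 1/4 + 27/100 → 13/25
merge 12/25 + 13/25 → 1
L = 9/100 + 6/25 + 12/25 + 13/25 + 1 = 233/100 = 2.33 bits/symbol.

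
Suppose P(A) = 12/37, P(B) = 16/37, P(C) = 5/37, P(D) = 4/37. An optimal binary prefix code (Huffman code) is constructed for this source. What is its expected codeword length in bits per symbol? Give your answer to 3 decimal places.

Repeatedly combine the two least-probable nodes; the expected code length is the sum of the merged weights.
merge 4/37 + 5/37 → 9/37
merge 9/37 + 12/37 → 21/37
merge 16/37 + 21/37 → 1
L = 9/37 + 21/37 + 1 = 67/37 ≈ 1.811 bits/symbol.

1.811 bits/symbol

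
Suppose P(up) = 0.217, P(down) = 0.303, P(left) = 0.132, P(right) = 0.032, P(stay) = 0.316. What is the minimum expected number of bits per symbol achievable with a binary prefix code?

Repeatedly combine the two least-probable nodes; the expected code length is the sum of the merged weights.
merge 4/125 + 33/250 → 41/250
merge 41/250 + 217/1000 → 381/1000
merge 303/1000 + 79/250 → 619/1000
merge 381/1000 + 619/1000 → 1
L = 41/250 + 381/1000 + 619/1000 + 1 = 541/250 = 2.164 bits/symbol.

2.164 bits/symbol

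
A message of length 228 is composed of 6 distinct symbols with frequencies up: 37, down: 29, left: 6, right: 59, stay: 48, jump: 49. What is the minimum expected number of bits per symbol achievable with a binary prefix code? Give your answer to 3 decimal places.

Probabilities are the counts divided by 228.
Repeatedly combine the two least-probable nodes; the expected code length is the sum of the merged weights.
merge 1/38 + 29/228 → 35/228
merge 35/228 + 37/228 → 6/19
merge 4/19 + 49/228 → 97/228
merge 59/228 + 6/19 → 131/228
merge 97/228 + 131/228 → 1
L = 35/228 + 6/19 + 97/228 + 131/228 + 1 = 563/228 ≈ 2.469 bits/symbol.

2.469 bits/symbol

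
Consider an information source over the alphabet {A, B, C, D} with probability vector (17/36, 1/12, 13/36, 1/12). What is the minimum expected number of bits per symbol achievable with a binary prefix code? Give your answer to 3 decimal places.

Repeatedly combine the two least-probable nodes; the expected code length is the sum of the merged weights.
merge 1/12 + 1/12 → 1/6
merge 1/6 + 13/36 → 19/36
merge 17/36 + 19/36 → 1
L = 1/6 + 19/36 + 1 = 61/36 ≈ 1.694 bits/symbol.

1.694 bits/symbol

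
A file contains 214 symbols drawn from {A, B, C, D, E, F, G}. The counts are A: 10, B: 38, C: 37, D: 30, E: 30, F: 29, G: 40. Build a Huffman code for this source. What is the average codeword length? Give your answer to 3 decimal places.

Probabilities are the counts divided by 214.
Repeatedly combine the two least-probable nodes; the expected code length is the sum of the merged weights.
merge 5/107 + 29/214 → 39/214
merge 15/107 + 15/107 → 30/107
merge 37/214 + 19/107 → 75/214
merge 39/214 + 20/107 → 79/214
merge 30/107 + 75/214 → 135/214
merge 79/214 + 135/214 → 1
L = 39/214 + 30/107 + 75/214 + 79/214 + 135/214 + 1 = 301/107 ≈ 2.813 bits/symbol.

2.813 bits/symbol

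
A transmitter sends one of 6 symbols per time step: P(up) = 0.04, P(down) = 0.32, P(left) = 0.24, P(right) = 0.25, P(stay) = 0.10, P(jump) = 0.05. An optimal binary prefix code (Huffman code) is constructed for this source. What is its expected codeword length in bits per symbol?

Repeatedly combine the two least-probable nodes; the expected code length is the sum of the merged weights.
merge 1/25 + 1/20 → 9/100
merge 9/100 + 1/10 → 19/100
merge 19/100 + 6/25 → 43/100
merge 1/4 + 8/25 → 57/100
merge 43/100 + 57/100 → 1
L = 9/100 + 19/100 + 43/100 + 57/100 + 1 = 57/25 = 2.28 bits/symbol.

2.28 bits/symbol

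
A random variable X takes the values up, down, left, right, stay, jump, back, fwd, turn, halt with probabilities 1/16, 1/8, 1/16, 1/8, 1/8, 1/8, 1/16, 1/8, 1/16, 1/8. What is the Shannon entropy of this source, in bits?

Each probability is a power of 1/2, so log₂(1/p) is an integer.
H = Σ p·log₂(1/p) = 1/16·4 + 1/8·3 + 1/16·4 + 1/8·3 + 1/8·3 + 1/8·3 + 1/16·4 + 1/8·3 + 1/16·4 + 1/8·3 = 3.25 bits.

3.25 bits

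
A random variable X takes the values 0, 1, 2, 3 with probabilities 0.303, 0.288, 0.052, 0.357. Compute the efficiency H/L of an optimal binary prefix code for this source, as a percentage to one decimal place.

90.3%

Entropy H = −Σ p log₂ p ≈ 1.7915 bits.
Huffman merges: 13/250+36/125→17/50; 303/1000+17/50→643/1000; 357/1000+643/1000→1. L = 1983/1000 ≈ 1.9830.
Efficiency = H/L = 1.7915/1.9830 = 90.3%.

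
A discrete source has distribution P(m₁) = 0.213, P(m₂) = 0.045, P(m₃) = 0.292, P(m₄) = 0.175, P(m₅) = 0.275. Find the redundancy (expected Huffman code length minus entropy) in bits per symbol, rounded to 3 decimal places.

Entropy H = −Σ p log₂ p ≈ 2.1474 bits.
Huffman merges: 9/200+7/40→11/50; 213/1000+11/50→433/1000; 11/40+73/250→567/1000; 433/1000+567/1000→1. L = 111/50 ≈ 2.2200.
L − H = 2.2200 − 2.1474 = 0.073 bits.

0.073 bits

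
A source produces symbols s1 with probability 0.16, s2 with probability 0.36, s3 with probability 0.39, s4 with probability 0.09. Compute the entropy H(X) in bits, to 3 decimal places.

H = −Σ pᵢ log₂ pᵢ.
−0.16·log₂(0.16) = 0.4230
−0.36·log₂(0.36) = 0.5306
−0.39·log₂(0.39) = 0.5298
−0.09·log₂(0.09) = 0.3127
Sum ≈ 1.7961 → 1.796 bits.

1.796 bits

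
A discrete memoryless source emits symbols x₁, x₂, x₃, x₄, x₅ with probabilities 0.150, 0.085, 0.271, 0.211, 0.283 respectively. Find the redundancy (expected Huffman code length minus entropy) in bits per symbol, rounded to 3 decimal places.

Entropy H = −Σ p log₂ p ≈ 2.2123 bits.
Huffman merges: 17/200+3/20→47/200; 211/1000+47/200→223/500; 271/1000+283/1000→277/500; 223/500+277/500→1. L = 447/200 ≈ 2.2350.
L − H = 2.2350 − 2.2123 = 0.023 bits.

0.023 bits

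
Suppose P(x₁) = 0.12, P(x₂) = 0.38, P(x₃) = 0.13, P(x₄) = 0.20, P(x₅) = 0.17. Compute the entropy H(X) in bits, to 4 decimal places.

H = −Σ pᵢ log₂ pᵢ.
−0.12·log₂(0.12) = 0.3671
−0.38·log₂(0.38) = 0.5305
−0.13·log₂(0.13) = 0.3826
−0.20·log₂(0.20) = 0.4644
−0.17·log₂(0.17) = 0.4346
Sum ≈ 2.1791 → 2.1791 bits.

2.1791 bits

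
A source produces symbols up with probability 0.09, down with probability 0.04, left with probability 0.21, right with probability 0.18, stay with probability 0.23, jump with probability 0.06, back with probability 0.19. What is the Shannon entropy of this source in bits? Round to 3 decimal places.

H = −Σ pᵢ log₂ pᵢ.
−0.09·log₂(0.09) = 0.3127
−0.04·log₂(0.04) = 0.1858
−0.21·log₂(0.21) = 0.4728
−0.18·log₂(0.18) = 0.4453
−0.23·log₂(0.23) = 0.4877
−0.06·log₂(0.06) = 0.2435
−0.19·log₂(0.19) = 0.4552
Sum ≈ 2.6030 → 2.603 bits.

2.603 bits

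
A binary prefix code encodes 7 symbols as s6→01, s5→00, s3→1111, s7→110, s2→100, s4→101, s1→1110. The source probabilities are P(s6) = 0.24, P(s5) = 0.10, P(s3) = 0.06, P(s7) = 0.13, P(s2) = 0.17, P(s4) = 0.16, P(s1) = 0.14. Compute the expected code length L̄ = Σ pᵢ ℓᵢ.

L̄ = Σ pᵢ·ℓᵢ = 0.24·2 + 0.10·2 + 0.06·4 + 0.13·3 + 0.17·3 + 0.16·3 + 0.14·4 = 2.86 bits/symbol.

2.86 bits/symbol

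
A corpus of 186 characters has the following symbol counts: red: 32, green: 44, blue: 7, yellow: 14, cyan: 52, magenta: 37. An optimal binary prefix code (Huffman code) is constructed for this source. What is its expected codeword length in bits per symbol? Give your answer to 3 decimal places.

Probabilities are the counts divided by 186.
Repeatedly combine the two least-probable nodes; the expected code length is the sum of the merged weights.
merge 7/186 + 7/93 → 7/62
merge 7/62 + 16/93 → 53/186
merge 37/186 + 22/93 → 27/62
merge 26/93 + 53/186 → 35/62
merge 27/62 + 35/62 → 1
L = 7/62 + 53/186 + 27/62 + 35/62 + 1 = 223/93 ≈ 2.398 bits/symbol.

2.398 bits/symbol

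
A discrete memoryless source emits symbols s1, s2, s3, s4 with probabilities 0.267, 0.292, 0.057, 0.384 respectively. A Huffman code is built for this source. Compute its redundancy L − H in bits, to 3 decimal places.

0.147 bits

Entropy H = −Σ p log₂ p ≈ 1.7930 bits.
Huffman merges: 57/1000+267/1000→81/250; 73/250+81/250→77/125; 48/125+77/125→1. L = 97/50 ≈ 1.9400.
L − H = 1.9400 − 1.7930 = 0.147 bits.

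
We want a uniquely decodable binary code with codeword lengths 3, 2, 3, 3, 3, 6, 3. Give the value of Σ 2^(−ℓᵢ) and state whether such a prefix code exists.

0.890625; yes

With common denominator 2^6 = 64: Σ 2^(−ℓᵢ) = 8/64 + 16/64 + 8/64 + 8/64 + 8/64 + 1/64 + 8/64 = 57/64 = 0.890625.
Kraft's inequality requires Σ ≤ 1; here Σ = 0.890625 ≤ 1, so such a prefix code exists.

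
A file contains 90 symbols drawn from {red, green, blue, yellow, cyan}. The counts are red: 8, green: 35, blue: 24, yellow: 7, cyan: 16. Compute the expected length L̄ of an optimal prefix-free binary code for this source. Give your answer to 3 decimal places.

2.122 bits/symbol

Probabilities are the counts divided by 90.
Repeatedly combine the two least-probable nodes; the expected code length is the sum of the merged weights.
merge 7/90 + 4/45 → 1/6
merge 1/6 + 8/45 → 31/90
merge 4/15 + 31/90 → 11/18
merge 7/18 + 11/18 → 1
L = 1/6 + 31/90 + 11/18 + 1 = 191/90 ≈ 2.122 bits/symbol.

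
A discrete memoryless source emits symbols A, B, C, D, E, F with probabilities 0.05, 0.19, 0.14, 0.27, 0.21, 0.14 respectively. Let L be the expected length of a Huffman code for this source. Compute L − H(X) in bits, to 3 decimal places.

0.072 bits

Entropy H = −Σ p log₂ p ≈ 2.4484 bits.
Huffman merges: 1/20+7/50→19/100; 7/50+19/100→33/100; 19/100+21/100→2/5; 27/100+33/100→3/5; 2/5+3/5→1. L = 63/25 ≈ 2.5200.
L − H = 2.5200 − 2.4484 = 0.072 bits.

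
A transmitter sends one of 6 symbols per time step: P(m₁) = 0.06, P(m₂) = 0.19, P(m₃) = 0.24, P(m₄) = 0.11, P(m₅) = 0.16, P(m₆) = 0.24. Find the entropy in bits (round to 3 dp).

2.460 bits

H = −Σ pᵢ log₂ pᵢ.
−0.06·log₂(0.06) = 0.2435
−0.19·log₂(0.19) = 0.4552
−0.24·log₂(0.24) = 0.4941
−0.11·log₂(0.11) = 0.3503
−0.16·log₂(0.16) = 0.4230
−0.24·log₂(0.24) = 0.4941
Sum ≈ 2.4603 → 2.460 bits.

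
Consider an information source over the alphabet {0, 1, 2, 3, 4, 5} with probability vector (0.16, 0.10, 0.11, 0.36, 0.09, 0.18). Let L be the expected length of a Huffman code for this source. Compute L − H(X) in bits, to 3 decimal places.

0.066 bits

Entropy H = −Σ p log₂ p ≈ 2.3941 bits.
Huffman merges: 9/100+1/10→19/100; 11/100+4/25→27/100; 9/50+19/100→37/100; 27/100+9/25→63/100; 37/100+63/100→1. L = 123/50 ≈ 2.4600.
L − H = 2.4600 − 2.3941 = 0.066 bits.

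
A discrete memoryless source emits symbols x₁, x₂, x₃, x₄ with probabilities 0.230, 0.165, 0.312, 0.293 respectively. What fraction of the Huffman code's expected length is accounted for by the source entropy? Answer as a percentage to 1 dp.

Entropy H = −Σ p log₂ p ≈ 1.9598 bits.
Huffman merges: 33/200+23/100→79/200; 293/1000+39/125→121/200; 79/200+121/200→1. L = 2 ≈ 2.0000.
Efficiency = H/L = 1.9598/2.0000 = 98.0%.

98.0%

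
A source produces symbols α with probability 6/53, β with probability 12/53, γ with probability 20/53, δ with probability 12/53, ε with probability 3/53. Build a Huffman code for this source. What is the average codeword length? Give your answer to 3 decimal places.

2.170 bits/symbol

Repeatedly combine the two least-probable nodes; the expected code length is the sum of the merged weights.
merge 3/53 + 6/53 → 9/53
merge 9/53 + 12/53 → 21/53
merge 12/53 + 20/53 → 32/53
merge 21/53 + 32/53 → 1
L = 9/53 + 21/53 + 32/53 + 1 = 115/53 ≈ 2.170 bits/symbol.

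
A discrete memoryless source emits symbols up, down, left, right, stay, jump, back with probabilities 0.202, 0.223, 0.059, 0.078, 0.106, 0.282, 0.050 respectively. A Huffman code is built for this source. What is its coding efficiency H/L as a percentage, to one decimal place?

Entropy H = −Σ p log₂ p ≈ 2.5512 bits.
Huffman merges: 1/20+59/1000→109/1000; 39/500+53/500→23/125; 109/1000+23/125→293/1000; 101/500+223/1000→17/40; 141/500+293/1000→23/40; 17/40+23/40→1. L = 1293/500 ≈ 2.5860.
Efficiency = H/L = 2.5512/2.5860 = 98.7%.

98.7%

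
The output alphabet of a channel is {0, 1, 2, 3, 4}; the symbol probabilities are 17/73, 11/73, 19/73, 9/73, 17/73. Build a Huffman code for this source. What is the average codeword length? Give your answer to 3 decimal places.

2.274 bits/symbol

Repeatedly combine the two least-probable nodes; the expected code length is the sum of the merged weights.
merge 9/73 + 11/73 → 20/73
merge 17/73 + 17/73 → 34/73
merge 19/73 + 20/73 → 39/73
merge 34/73 + 39/73 → 1
L = 20/73 + 34/73 + 39/73 + 1 = 166/73 ≈ 2.274 bits/symbol.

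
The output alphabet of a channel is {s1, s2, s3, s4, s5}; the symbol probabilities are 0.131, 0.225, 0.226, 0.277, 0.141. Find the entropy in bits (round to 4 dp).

2.2648 bits

H = −Σ pᵢ log₂ pᵢ.
−0.131·log₂(0.131) = 0.3841
−0.225·log₂(0.225) = 0.4842
−0.226·log₂(0.226) = 0.4849
−0.277·log₂(0.277) = 0.5130
−0.141·log₂(0.141) = 0.3985
Sum ≈ 2.2648 → 2.2648 bits.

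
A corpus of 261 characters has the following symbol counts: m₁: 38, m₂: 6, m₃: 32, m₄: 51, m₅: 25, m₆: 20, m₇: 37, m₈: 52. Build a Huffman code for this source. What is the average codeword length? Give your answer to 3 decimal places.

Probabilities are the counts divided by 261.
Repeatedly combine the two least-probable nodes; the expected code length is the sum of the merged weights.
merge 2/87 + 20/261 → 26/261
merge 25/261 + 26/261 → 17/87
merge 32/261 + 37/261 → 23/87
merge 38/261 + 17/87 → 89/261
merge 17/87 + 52/261 → 103/261
merge 23/87 + 89/261 → 158/261
merge 103/261 + 158/261 → 1
L = 26/261 + 17/87 + 23/87 + 89/261 + 103/261 + 158/261 + 1 = 757/261 ≈ 2.900 bits/symbol.

2.900 bits/symbol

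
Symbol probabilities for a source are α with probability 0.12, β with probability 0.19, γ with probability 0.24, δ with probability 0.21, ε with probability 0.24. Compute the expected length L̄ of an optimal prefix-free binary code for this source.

2.31 bits/symbol

Repeatedly combine the two least-probable nodes; the expected code length is the sum of the merged weights.
merge 3/25 + 19/100 → 31/100
merge 21/100 + 6/25 → 9/20
merge 6/25 + 31/100 → 11/20
merge 9/20 + 11/20 → 1
L = 31/100 + 9/20 + 11/20 + 1 = 231/100 = 2.31 bits/symbol.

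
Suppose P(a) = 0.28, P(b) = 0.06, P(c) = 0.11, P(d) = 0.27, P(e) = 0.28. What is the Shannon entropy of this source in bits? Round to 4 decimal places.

2.1323 bits

H = −Σ pᵢ log₂ pᵢ.
−0.28·log₂(0.28) = 0.5142
−0.06·log₂(0.06) = 0.2435
−0.11·log₂(0.11) = 0.3503
−0.27·log₂(0.27) = 0.5100
−0.28·log₂(0.28) = 0.5142
Sum ≈ 2.1323 → 2.1323 bits.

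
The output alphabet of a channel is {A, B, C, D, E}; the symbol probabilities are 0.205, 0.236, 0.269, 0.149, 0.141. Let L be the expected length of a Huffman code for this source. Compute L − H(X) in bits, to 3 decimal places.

Entropy H = −Σ p log₂ p ≈ 2.2776 bits.
Huffman merges: 141/1000+149/1000→29/100; 41/200+59/250→441/1000; 269/1000+29/100→559/1000; 441/1000+559/1000→1. L = 229/100 ≈ 2.2900.
L − H = 2.2900 − 2.2776 = 0.012 bits.

0.012 bits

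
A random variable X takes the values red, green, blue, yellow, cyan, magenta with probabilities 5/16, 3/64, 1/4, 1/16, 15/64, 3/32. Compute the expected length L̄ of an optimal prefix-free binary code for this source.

Repeatedly combine the two least-probable nodes; the expected code length is the sum of the merged weights.
merge 3/64 + 1/16 → 7/64
merge 3/32 + 7/64 → 13/64
merge 13/64 + 15/64 → 7/16
merge 1/4 + 5/16 → 9/16
merge 7/16 + 9/16 → 1
L = 7/64 + 13/64 + 7/16 + 9/16 + 1 = 37/16 = 2.3125 bits/symbol.

2.3125 bits/symbol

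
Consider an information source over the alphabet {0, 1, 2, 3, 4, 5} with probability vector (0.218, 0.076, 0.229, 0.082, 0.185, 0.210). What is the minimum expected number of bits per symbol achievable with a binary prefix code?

2.501 bits/symbol

Repeatedly combine the two least-probable nodes; the expected code length is the sum of the merged weights.
merge 19/250 + 41/500 → 79/500
merge 79/500 + 37/200 → 343/1000
merge 21/100 + 109/500 → 107/250
merge 229/1000 + 343/1000 → 143/250
merge 107/250 + 143/250 → 1
L = 79/500 + 343/1000 + 107/250 + 143/250 + 1 = 2501/1000 = 2.501 bits/symbol.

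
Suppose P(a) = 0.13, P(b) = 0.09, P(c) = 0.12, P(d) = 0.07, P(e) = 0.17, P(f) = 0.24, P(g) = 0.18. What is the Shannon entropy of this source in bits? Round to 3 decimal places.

2.705 bits

H = −Σ pᵢ log₂ pᵢ.
−0.13·log₂(0.13) = 0.3826
−0.09·log₂(0.09) = 0.3127
−0.12·log₂(0.12) = 0.3671
−0.07·log₂(0.07) = 0.2686
−0.17·log₂(0.17) = 0.4346
−0.24·log₂(0.24) = 0.4941
−0.18·log₂(0.18) = 0.4453
Sum ≈ 2.7049 → 2.705 bits.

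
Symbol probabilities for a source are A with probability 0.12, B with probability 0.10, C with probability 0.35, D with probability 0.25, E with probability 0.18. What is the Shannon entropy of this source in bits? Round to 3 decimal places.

H = −Σ pᵢ log₂ pᵢ.
−0.12·log₂(0.12) = 0.3671
−0.10·log₂(0.10) = 0.3322
−0.35·log₂(0.35) = 0.5301
−0.25·log₂(0.25) = 0.5000
−0.18·log₂(0.18) = 0.4453
Sum ≈ 2.1747 → 2.175 bits.

2.175 bits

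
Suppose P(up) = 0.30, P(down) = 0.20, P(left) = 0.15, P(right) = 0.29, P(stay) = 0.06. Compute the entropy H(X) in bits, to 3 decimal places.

H = −Σ pᵢ log₂ pᵢ.
−0.30·log₂(0.30) = 0.5211
−0.20·log₂(0.20) = 0.4644
−0.15·log₂(0.15) = 0.4105
−0.29·log₂(0.29) = 0.5179
−0.06·log₂(0.06) = 0.2435
Sum ≈ 2.1575 → 2.157 bits.

2.157 bits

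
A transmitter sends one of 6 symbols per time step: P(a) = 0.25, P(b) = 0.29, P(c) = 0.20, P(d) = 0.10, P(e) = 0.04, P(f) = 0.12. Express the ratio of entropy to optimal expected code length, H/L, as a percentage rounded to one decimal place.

98.6%

Entropy H = −Σ p log₂ p ≈ 2.3673 bits.
Huffman merges: 1/25+1/10→7/50; 3/25+7/50→13/50; 1/5+1/4→9/20; 13/50+29/100→11/20; 9/20+11/20→1. L = 12/5 ≈ 2.4000.
Efficiency = H/L = 2.3673/2.4000 = 98.6%.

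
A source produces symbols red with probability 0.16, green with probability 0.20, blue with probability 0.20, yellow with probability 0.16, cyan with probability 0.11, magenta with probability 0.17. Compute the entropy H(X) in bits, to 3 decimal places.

H = −Σ pᵢ log₂ pᵢ.
−0.16·log₂(0.16) = 0.4230
−0.20·log₂(0.20) = 0.4644
−0.20·log₂(0.20) = 0.4644
−0.16·log₂(0.16) = 0.4230
−0.11·log₂(0.11) = 0.3503
−0.17·log₂(0.17) = 0.4346
Sum ≈ 2.5597 → 2.560 bits.

2.560 bits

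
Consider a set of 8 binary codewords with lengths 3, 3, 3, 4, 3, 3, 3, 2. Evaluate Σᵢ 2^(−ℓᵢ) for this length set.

1.0625

With common denominator 2^4 = 16: Σ 2^(−ℓᵢ) = 2/16 + 2/16 + 2/16 + 1/16 + 2/16 + 2/16 + 2/16 + 4/16 = 17/16 = 1.0625.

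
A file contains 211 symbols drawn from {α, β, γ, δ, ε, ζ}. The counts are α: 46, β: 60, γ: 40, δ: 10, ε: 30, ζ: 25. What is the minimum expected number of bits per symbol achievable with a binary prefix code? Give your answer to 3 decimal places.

Probabilities are the counts divided by 211.
Repeatedly combine the two least-probable nodes; the expected code length is the sum of the merged weights.
merge 10/211 + 25/211 → 35/211
merge 30/211 + 35/211 → 65/211
merge 40/211 + 46/211 → 86/211
merge 60/211 + 65/211 → 125/211
merge 86/211 + 125/211 → 1
L = 35/211 + 65/211 + 86/211 + 125/211 + 1 = 522/211 ≈ 2.474 bits/symbol.

2.474 bits/symbol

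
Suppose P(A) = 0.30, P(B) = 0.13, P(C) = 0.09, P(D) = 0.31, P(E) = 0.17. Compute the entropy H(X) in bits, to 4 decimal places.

H = −Σ pᵢ log₂ pᵢ.
−0.30·log₂(0.30) = 0.5211
−0.13·log₂(0.13) = 0.3826
−0.09·log₂(0.09) = 0.3127
−0.31·log₂(0.31) = 0.5238
−0.17·log₂(0.17) = 0.4346
Sum ≈ 2.1748 → 2.1748 bits.

2.1748 bits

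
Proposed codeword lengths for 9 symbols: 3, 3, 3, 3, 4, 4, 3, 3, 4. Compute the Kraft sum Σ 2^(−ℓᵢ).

0.9375

With common denominator 2^4 = 16: Σ 2^(−ℓᵢ) = 2/16 + 2/16 + 2/16 + 2/16 + 1/16 + 1/16 + 2/16 + 2/16 + 1/16 = 15/16 = 0.9375.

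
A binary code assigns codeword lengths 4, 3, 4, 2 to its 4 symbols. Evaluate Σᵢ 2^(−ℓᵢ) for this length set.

With common denominator 2^4 = 16: Σ 2^(−ℓᵢ) = 1/16 + 2/16 + 1/16 + 4/16 = 8/16 = 0.5.

0.5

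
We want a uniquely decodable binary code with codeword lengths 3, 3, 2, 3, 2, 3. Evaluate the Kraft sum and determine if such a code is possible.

With common denominator 2^3 = 8: Σ 2^(−ℓᵢ) = 1/8 + 1/8 + 2/8 + 1/8 + 2/8 + 1/8 = 8/8 = 1.
Kraft's inequality requires Σ ≤ 1; here Σ = 1 ≤ 1, so such a prefix code exists.

1; yes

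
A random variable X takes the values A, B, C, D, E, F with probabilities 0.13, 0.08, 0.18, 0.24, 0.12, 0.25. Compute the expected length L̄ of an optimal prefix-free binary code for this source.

Repeatedly combine the two least-probable nodes; the expected code length is the sum of the merged weights.
merge 2/25 + 3/25 → 1/5
merge 13/100 + 9/50 → 31/100
merge 1/5 + 6/25 → 11/25
merge 1/4 + 31/100 → 14/25
merge 11/25 + 14/25 → 1
L = 1/5 + 31/100 + 11/25 + 14/25 + 1 = 251/100 = 2.51 bits/symbol.

2.51 bits/symbol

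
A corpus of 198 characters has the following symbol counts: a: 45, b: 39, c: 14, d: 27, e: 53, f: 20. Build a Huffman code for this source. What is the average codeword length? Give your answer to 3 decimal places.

Probabilities are the counts divided by 198.
Repeatedly combine the two least-probable nodes; the expected code length is the sum of the merged weights.
merge 7/99 + 10/99 → 17/99
merge 3/22 + 17/99 → 61/198
merge 13/66 + 5/22 → 14/33
merge 53/198 + 61/198 → 19/33
merge 14/33 + 19/33 → 1
L = 17/99 + 61/198 + 14/33 + 19/33 + 1 = 491/198 ≈ 2.480 bits/symbol.

2.480 bits/symbol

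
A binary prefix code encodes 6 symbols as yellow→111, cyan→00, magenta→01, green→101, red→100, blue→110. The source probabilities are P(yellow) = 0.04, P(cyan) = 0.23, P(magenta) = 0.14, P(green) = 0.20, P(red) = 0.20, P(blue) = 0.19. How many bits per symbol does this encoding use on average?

2.63 bits/symbol

L̄ = Σ pᵢ·ℓᵢ = 0.04·3 + 0.23·2 + 0.14·2 + 0.20·3 + 0.20·3 + 0.19·3 = 2.63 bits/symbol.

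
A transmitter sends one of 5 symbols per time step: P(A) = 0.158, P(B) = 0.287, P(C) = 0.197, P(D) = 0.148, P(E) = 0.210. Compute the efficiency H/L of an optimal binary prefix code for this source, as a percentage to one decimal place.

Entropy H = −Σ p log₂ p ≈ 2.2799 bits.
Huffman merges: 37/250+79/500→153/500; 197/1000+21/100→407/1000; 287/1000+153/500→593/1000; 407/1000+593/1000→1. L = 1153/500 ≈ 2.3060.
Efficiency = H/L = 2.2799/2.3060 = 98.9%.

98.9%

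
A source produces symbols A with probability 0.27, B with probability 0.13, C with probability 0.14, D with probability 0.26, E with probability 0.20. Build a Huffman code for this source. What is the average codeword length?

Repeatedly combine the two least-probable nodes; the expected code length is the sum of the merged weights.
merge 13/100 + 7/50 → 27/100
merge 1/5 + 13/50 → 23/50
merge 27/100 + 27/100 → 27/50
merge 23/50 + 27/50 → 1
L = 27/100 + 23/50 + 27/50 + 1 = 227/100 = 2.27 bits/symbol.

2.27 bits/symbol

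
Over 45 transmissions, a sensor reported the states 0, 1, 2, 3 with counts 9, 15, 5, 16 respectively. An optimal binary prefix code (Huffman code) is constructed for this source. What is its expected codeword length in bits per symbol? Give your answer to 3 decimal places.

Probabilities are the counts divided by 45.
Repeatedly combine the two least-probable nodes; the expected code length is the sum of the merged weights.
merge 1/9 + 1/5 → 14/45
merge 14/45 + 1/3 → 29/45
merge 16/45 + 29/45 → 1
L = 14/45 + 29/45 + 1 = 88/45 ≈ 1.956 bits/symbol.

1.956 bits/symbol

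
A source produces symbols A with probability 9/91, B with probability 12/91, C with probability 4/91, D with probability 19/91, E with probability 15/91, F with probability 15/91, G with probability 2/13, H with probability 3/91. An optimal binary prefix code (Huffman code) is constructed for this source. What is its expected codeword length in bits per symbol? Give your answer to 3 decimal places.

Repeatedly combine the two least-probable nodes; the expected code length is the sum of the merged weights.
merge 3/91 + 4/91 → 1/13
merge 1/13 + 9/91 → 16/91
merge 12/91 + 2/13 → 2/7
merge 15/91 + 15/91 → 30/91
merge 16/91 + 19/91 → 5/13
merge 2/7 + 30/91 → 8/13
merge 5/13 + 8/13 → 1
L = 1/13 + 16/91 + 2/7 + 30/91 + 5/13 + 8/13 + 1 = 261/91 ≈ 2.868 bits/symbol.

2.868 bits/symbol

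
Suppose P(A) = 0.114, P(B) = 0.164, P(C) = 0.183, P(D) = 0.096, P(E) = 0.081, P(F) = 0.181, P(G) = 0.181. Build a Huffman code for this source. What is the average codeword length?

Repeatedly combine the two least-probable nodes; the expected code length is the sum of the merged weights.
merge 81/1000 + 12/125 → 177/1000
merge 57/500 + 41/250 → 139/500
merge 177/1000 + 181/1000 → 179/500
merge 181/1000 + 183/1000 → 91/250
merge 139/500 + 179/500 → 159/250
merge 91/250 + 159/250 → 1
L = 177/1000 + 139/500 + 179/500 + 91/250 + 159/250 + 1 = 2813/1000 = 2.813 bits/symbol.

2.813 bits/symbol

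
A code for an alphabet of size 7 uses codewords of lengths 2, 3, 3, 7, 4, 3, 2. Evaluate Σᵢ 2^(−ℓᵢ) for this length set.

With common denominator 2^7 = 128: Σ 2^(−ℓᵢ) = 32/128 + 16/128 + 16/128 + 1/128 + 8/128 + 16/128 + 32/128 = 121/128 = 0.9453125.

0.9453125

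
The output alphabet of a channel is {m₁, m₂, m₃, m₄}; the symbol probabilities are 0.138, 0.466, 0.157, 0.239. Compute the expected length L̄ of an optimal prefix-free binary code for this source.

1.829 bits/symbol

Repeatedly combine the two least-probable nodes; the expected code length is the sum of the merged weights.
merge 69/500 + 157/1000 → 59/200
merge 239/1000 + 59/200 → 267/500
merge 233/500 + 267/500 → 1
L = 59/200 + 267/500 + 1 = 1829/1000 = 1.829 bits/symbol.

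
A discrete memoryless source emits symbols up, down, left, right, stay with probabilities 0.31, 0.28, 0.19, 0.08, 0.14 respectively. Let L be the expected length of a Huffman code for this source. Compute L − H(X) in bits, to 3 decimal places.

Entropy H = −Σ p log₂ p ≈ 2.1819 bits.
Huffman merges: 2/25+7/50→11/50; 19/100+11/50→41/100; 7/25+31/100→59/100; 41/100+59/100→1. L = 111/50 ≈ 2.2200.
L − H = 2.2200 − 2.1819 = 0.038 bits.

0.038 bits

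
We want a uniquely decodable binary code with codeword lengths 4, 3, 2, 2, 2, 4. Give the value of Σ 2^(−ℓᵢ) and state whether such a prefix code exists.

1; yes

With common denominator 2^4 = 16: Σ 2^(−ℓᵢ) = 1/16 + 2/16 + 4/16 + 4/16 + 4/16 + 1/16 = 16/16 = 1.
Kraft's inequality requires Σ ≤ 1; here Σ = 1 ≤ 1, so such a prefix code exists.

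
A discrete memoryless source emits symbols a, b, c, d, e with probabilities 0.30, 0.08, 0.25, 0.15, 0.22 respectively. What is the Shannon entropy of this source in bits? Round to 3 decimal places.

H = −Σ pᵢ log₂ pᵢ.
−0.30·log₂(0.30) = 0.5211
−0.08·log₂(0.08) = 0.2915
−0.25·log₂(0.25) = 0.5000
−0.15·log₂(0.15) = 0.4105
−0.22·log₂(0.22) = 0.4806
Sum ≈ 2.2037 → 2.204 bits.

2.204 bits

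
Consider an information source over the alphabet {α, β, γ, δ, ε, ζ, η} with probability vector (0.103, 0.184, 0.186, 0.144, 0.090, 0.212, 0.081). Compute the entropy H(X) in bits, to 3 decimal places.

H = −Σ pᵢ log₂ pᵢ.
−0.103·log₂(0.103) = 0.3378
−0.184·log₂(0.184) = 0.4494
−0.186·log₂(0.186) = 0.4514
−0.144·log₂(0.144) = 0.4026
−0.090·log₂(0.090) = 0.3127
−0.212·log₂(0.212) = 0.4744
−0.081·log₂(0.081) = 0.2937
Sum ≈ 2.7219 → 2.722 bits.

2.722 bits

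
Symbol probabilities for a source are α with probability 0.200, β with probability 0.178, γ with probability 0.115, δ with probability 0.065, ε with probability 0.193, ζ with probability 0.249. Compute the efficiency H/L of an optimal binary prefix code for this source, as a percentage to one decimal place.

97.7%

Entropy H = −Σ p log₂ p ≈ 2.4803 bits.
Huffman merges: 13/200+23/200→9/50; 89/500+9/50→179/500; 193/1000+1/5→393/1000; 249/1000+179/500→607/1000; 393/1000+607/1000→1. L = 1269/500 ≈ 2.5380.
Efficiency = H/L = 2.4803/2.5380 = 97.7%.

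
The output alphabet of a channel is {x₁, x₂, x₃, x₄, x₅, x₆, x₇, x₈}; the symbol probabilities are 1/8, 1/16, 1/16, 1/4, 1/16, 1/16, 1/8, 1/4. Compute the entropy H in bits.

2.75 bits

Each probability is a power of 1/2, so log₂(1/p) is an integer.
H = Σ p·log₂(1/p) = 1/8·3 + 1/16·4 + 1/16·4 + 1/4·2 + 1/16·4 + 1/16·4 + 1/8·3 + 1/4·2 = 2.75 bits.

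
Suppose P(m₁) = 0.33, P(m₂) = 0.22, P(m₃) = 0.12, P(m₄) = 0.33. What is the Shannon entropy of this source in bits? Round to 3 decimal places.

1.903 bits

H = −Σ pᵢ log₂ pᵢ.
−0.33·log₂(0.33) = 0.5278
−0.22·log₂(0.22) = 0.4806
−0.12·log₂(0.12) = 0.3671
−0.33·log₂(0.33) = 0.5278
Sum ≈ 1.9033 → 1.903 bits.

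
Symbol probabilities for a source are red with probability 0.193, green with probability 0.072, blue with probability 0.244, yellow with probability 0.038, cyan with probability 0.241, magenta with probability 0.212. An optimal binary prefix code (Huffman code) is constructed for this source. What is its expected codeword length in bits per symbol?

Repeatedly combine the two least-probable nodes; the expected code length is the sum of the merged weights.
merge 19/500 + 9/125 → 11/100
merge 11/100 + 193/1000 → 303/1000
merge 53/250 + 241/1000 → 453/1000
merge 61/250 + 303/1000 → 547/1000
merge 453/1000 + 547/1000 → 1
L = 11/100 + 303/1000 + 453/1000 + 547/1000 + 1 = 2413/1000 = 2.413 bits/symbol.

2.413 bits/symbol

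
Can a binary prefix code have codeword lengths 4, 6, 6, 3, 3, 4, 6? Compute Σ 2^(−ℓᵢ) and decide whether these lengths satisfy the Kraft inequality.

0.421875; yes

With common denominator 2^6 = 64: Σ 2^(−ℓᵢ) = 4/64 + 1/64 + 1/64 + 8/64 + 8/64 + 4/64 + 1/64 = 27/64 = 0.421875.
Kraft's inequality requires Σ ≤ 1; here Σ = 0.421875 ≤ 1, so such a prefix code exists.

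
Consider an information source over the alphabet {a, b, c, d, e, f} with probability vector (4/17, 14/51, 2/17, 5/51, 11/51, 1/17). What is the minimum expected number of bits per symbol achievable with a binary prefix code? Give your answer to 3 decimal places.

2.431 bits/symbol

Repeatedly combine the two least-probable nodes; the expected code length is the sum of the merged weights.
merge 1/17 + 5/51 → 8/51
merge 2/17 + 8/51 → 14/51
merge 11/51 + 4/17 → 23/51
merge 14/51 + 14/51 → 28/51
merge 23/51 + 28/51 → 1
L = 8/51 + 14/51 + 23/51 + 28/51 + 1 = 124/51 ≈ 2.431 bits/symbol.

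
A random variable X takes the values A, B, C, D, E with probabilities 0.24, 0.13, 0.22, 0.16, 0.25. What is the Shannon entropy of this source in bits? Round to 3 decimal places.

2.280 bits

H = −Σ pᵢ log₂ pᵢ.
−0.24·log₂(0.24) = 0.4941
−0.13·log₂(0.13) = 0.3826
−0.22·log₂(0.22) = 0.4806
−0.16·log₂(0.16) = 0.4230
−0.25·log₂(0.25) = 0.5000
Sum ≈ 2.2804 → 2.280 bits.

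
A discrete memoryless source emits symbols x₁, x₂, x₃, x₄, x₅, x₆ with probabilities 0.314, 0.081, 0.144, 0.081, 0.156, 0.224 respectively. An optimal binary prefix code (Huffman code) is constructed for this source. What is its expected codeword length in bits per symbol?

2.462 bits/symbol

Repeatedly combine the two least-probable nodes; the expected code length is the sum of the merged weights.
merge 81/1000 + 81/1000 → 81/500
merge 18/125 + 39/250 → 3/10
merge 81/500 + 28/125 → 193/500
merge 3/10 + 157/500 → 307/500
merge 193/500 + 307/500 → 1
L = 81/500 + 3/10 + 193/500 + 307/500 + 1 = 1231/500 = 2.462 bits/symbol.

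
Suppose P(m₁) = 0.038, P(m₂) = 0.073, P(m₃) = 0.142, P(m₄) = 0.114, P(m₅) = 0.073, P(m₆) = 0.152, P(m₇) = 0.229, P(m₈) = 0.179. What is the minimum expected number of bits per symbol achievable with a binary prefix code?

2.882 bits/symbol

Repeatedly combine the two least-probable nodes; the expected code length is the sum of the merged weights.
merge 19/500 + 73/1000 → 111/1000
merge 73/1000 + 111/1000 → 23/125
merge 57/500 + 71/500 → 32/125
merge 19/125 + 179/1000 → 331/1000
merge 23/125 + 229/1000 → 413/1000
merge 32/125 + 331/1000 → 587/1000
merge 413/1000 + 587/1000 → 1
L = 111/1000 + 23/125 + 32/125 + 331/1000 + 413/1000 + 587/1000 + 1 = 1441/500 = 2.882 bits/symbol.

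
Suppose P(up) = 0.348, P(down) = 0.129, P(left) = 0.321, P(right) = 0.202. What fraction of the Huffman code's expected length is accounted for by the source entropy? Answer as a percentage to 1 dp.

96.0%

Entropy H = −Σ p log₂ p ≈ 1.9034 bits.
Huffman merges: 129/1000+101/500→331/1000; 321/1000+331/1000→163/250; 87/250+163/250→1. L = 1983/1000 ≈ 1.9830.
Efficiency = H/L = 1.9034/1.9830 = 96.0%.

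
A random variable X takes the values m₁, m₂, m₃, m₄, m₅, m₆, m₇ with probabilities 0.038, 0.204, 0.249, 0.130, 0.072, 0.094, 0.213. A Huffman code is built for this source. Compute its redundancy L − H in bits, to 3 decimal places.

0.050 bits

Entropy H = −Σ p log₂ p ≈ 2.5984 bits.
Huffman merges: 19/500+9/125→11/100; 47/500+11/100→51/250; 13/100+51/250→167/500; 51/250+213/1000→417/1000; 249/1000+167/500→583/1000; 417/1000+583/1000→1. L = 331/125 ≈ 2.6480.
L − H = 2.6480 − 2.5984 = 0.050 bits.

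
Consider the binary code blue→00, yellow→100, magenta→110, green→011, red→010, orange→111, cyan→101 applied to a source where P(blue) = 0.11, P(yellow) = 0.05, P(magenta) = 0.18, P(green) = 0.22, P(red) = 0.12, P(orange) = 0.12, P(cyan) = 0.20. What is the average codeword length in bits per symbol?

2.89 bits/symbol

L̄ = Σ pᵢ·ℓᵢ = 0.11·2 + 0.05·3 + 0.18·3 + 0.22·3 + 0.12·3 + 0.12·3 + 0.20·3 = 2.89 bits/symbol.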